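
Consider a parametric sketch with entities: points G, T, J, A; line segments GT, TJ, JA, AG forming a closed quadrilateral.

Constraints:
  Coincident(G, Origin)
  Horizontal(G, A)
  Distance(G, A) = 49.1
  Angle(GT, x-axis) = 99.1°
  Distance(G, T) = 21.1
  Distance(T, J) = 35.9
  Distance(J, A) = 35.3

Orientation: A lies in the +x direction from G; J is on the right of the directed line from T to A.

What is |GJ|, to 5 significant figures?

18.153

Checks: |TJ| = 35.90 ✓; |JA| = 35.30 ✓.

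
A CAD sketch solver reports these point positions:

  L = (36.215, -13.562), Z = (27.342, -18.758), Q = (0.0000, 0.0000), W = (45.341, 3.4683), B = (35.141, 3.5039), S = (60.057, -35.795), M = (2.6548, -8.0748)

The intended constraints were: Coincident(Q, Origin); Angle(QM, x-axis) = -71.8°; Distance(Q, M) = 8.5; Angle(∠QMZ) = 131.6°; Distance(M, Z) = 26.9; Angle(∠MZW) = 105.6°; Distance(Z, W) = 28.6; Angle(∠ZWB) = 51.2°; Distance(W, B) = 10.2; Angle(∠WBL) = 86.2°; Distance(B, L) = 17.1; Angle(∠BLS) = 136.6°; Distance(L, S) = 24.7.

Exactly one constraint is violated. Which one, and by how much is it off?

Distance(L, S) = 24.7 — off by 7.90.

Q = (0.00, 0.00) ✓; QM at -71.80° ✓; |QM| = 8.500 ✓; ∠QMZ = 131.6° ✓; |MZ| = 26.90 ✓; ∠MZW = 105.6° ✓; |ZW| = 28.60 ✓; ∠ZWB = 51.20° ✓; |WB| = 10.20 ✓; ∠WBL = 86.20° ✓; |BL| = 17.10 ✓; ∠BLS = 136.6° ✓; |LS| = 32.60 ✗.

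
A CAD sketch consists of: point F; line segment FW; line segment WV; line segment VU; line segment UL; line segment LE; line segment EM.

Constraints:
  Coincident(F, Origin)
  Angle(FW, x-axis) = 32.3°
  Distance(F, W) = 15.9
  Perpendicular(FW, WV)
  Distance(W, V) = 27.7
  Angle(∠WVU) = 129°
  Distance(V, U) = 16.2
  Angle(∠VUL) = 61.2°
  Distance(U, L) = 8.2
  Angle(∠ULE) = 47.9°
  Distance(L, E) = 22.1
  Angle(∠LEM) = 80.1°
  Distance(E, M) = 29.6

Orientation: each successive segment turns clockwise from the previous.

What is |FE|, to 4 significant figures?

46.34

∠VUL = 61.2° gives UL at 132.5° from the x-axis; with |UL| = 8.2, L = (17.51, -24.22). ∠ULE = 47.9° gives LE at 0.4000° from the x-axis; with |LE| = 22.1, E = (39.61, -24.06). Then |FE| = |E − F| = 46.34.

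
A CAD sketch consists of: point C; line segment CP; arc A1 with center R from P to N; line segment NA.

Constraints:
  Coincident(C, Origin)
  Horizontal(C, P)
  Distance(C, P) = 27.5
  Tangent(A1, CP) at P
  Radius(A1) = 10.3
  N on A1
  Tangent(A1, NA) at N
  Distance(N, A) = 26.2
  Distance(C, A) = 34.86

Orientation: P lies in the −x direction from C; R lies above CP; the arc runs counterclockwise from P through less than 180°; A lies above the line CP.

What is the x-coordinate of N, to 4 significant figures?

-17.53

Checks: ∠(RP, PC) = 90.00° ✓; |RP| = 10.30 ✓; |RN| = 10.30 ✓; ∠(RN, NA) = 90.00° ✓; |NA| = 26.20 ✓; |CA| = 34.86 ✓.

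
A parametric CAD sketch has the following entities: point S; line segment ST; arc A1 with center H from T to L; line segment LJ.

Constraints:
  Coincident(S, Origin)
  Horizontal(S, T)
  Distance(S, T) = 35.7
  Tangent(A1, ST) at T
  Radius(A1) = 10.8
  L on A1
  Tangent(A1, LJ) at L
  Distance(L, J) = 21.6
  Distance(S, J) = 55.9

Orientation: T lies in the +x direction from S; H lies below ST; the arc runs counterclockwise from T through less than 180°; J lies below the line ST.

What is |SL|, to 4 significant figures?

34.40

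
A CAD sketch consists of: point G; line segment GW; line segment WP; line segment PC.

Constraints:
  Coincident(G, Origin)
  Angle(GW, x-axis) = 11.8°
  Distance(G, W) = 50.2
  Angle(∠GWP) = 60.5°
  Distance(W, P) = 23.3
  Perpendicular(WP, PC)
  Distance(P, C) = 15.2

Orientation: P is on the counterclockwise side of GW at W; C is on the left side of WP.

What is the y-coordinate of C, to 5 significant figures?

17.738

∠GWP = 60.5°, so WP runs at 11.8° + (180° − 60.5°) = 131.30° from the x-axis; with |WP| = 23.3, P = W + 23.3·(cos 131.30°, sin 131.30°) = (33.761, 27.770). WP ⟂ PC; with |PC| = 15.2 on the left of WP, C = P + 15.2·(-0.75126, -0.66000) = (22.342, 17.738). So C.y = 17.738.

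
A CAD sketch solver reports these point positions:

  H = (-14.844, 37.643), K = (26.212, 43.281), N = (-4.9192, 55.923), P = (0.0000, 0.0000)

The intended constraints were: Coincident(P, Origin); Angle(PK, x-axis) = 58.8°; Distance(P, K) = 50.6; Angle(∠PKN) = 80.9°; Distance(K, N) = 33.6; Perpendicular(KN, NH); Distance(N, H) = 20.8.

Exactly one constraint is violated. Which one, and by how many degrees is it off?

Perpendicular(KN, NH) — off by 6.40°.

P = (0.00, 0.00) ✓; PK at 58.80° ✓; |PK| = 50.60 ✓; ∠PKN = 80.90° ✓; |KN| = 33.60 ✓; ∠(KN, NH) = 83.60° ✗; |NH| = 20.80 ✓.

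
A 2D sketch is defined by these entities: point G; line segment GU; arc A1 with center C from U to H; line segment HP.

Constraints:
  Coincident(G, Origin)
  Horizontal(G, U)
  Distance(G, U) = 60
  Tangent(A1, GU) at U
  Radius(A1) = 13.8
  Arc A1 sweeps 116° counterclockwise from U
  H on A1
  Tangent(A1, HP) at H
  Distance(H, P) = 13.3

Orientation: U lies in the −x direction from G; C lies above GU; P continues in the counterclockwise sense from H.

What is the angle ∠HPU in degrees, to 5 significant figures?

37.677°

G is at the origin; GU is horizontal with |GU| = 60.0 and U on the −x side, so U = (-60.000, 0.0000). Since A1 is tangent to GU there, CU ⟂ GU, so C = U + (0, 13.8) = (-60.000, 13.800). On A1, U sits at bearing -90° from C; a 116° counterclockwise sweep puts H at bearing 26°, so H = C + 13.8·(cos 26°, sin 26°) = (-47.597, 19.850). The tangent condition forces CH to be normal to HP, so HP runs along (−sin 26°, cos 26°); with |HP| = 13.3, P = (-53.427, 31.803). Then cos ∠HPU = PH·PU / (|PH||PU|), giving 37.677°.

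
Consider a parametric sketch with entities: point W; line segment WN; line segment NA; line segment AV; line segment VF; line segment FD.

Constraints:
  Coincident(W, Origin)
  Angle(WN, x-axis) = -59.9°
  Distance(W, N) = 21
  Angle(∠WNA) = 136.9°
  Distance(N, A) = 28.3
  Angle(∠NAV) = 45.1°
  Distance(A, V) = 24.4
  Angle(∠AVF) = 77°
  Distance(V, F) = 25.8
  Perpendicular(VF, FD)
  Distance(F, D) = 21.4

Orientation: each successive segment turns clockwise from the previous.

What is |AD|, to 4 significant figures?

20.45

W is at the origin; WN runs at -59.9° with length 21.0, so N = (10.53, -18.17). ∠WNA = 136.9° gives NA at -103.0° from the x-axis; with |NA| = 28.3, A = (4.166, -45.74). ∠NAV = 45.1° gives AV at 122.1° from the x-axis; with |AV| = 24.4, V = (-8.801, -25.07). ∠AVF = 77.0° gives VF at 19.10° from the x-axis; with |VF| = 25.8, F = (15.58, -16.63). VF ⟂ FD, so FD runs at -70.90°; with |FD| = 21.4, D = (22.58, -36.85). Then |AD| = |D − A| = 20.45.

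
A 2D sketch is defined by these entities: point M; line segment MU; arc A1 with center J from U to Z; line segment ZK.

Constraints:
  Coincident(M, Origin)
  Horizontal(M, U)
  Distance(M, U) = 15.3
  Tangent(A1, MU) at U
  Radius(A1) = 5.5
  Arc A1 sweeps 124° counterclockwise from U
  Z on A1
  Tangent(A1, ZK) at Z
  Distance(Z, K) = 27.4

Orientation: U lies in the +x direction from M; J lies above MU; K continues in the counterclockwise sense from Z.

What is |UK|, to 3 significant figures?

33.1

On A1, U sits at bearing -90° from J; a 124° counterclockwise sweep puts Z at bearing 34°, so Z = J + 5.5·(cos 34°, sin 34°) = (19.9, 8.58). Since A1 is tangent to ZK there, JZ ⟂ ZK, so ZK runs along (−sin 34°, cos 34°); with |ZK| = 27.4, K = (4.54, 31.3). Then |UK| = |K − U| = 33.1.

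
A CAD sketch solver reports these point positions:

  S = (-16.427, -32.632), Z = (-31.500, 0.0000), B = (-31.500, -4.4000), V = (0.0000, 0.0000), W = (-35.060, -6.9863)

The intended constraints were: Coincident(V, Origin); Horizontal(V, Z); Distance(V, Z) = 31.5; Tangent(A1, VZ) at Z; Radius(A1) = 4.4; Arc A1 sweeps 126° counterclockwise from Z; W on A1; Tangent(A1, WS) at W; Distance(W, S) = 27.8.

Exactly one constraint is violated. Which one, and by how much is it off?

Distance(W, S) = 27.8 — off by 3.90.

V = (0.00, 0.00) ✓; V.y = 0.00, Z.y = 0.00 ✓; |VZ| = 31.50 ✓; ∠(BZ, ZV) = 90.00° ✓; |BZ| = 4.400 ✓; bearing(B→W) − bearing(B→Z) = 126.0° ✓; |BW| = 4.400 ✓; ∠(BW, WS) = 90.00° ✓; |WS| = 31.70 ✗.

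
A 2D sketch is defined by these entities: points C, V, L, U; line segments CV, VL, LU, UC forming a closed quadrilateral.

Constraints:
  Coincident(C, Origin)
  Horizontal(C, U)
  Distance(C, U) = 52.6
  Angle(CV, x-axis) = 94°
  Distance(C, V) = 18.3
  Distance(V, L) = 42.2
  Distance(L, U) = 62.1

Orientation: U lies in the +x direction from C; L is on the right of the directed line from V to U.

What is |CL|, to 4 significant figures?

24.27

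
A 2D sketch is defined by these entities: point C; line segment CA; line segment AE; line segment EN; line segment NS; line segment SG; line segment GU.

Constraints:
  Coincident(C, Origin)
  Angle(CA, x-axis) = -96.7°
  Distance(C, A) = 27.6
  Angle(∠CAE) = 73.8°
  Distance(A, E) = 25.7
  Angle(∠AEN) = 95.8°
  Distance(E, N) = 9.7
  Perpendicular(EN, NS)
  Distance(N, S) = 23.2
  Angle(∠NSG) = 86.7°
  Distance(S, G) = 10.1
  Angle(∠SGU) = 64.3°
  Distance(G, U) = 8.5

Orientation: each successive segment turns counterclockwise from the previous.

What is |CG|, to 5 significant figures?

25.015

C is at the origin; CA runs at -96.7° with length 27.6, so A = (-3.2201, -27.412). ∠CAE = 73.8° gives AE at 9.5000° from the x-axis; with |AE| = 25.7, E = (22.127, -23.170). ∠AEN = 95.8° gives EN at 93.700° from the x-axis; with |EN| = 9.7, N = (21.501, -13.490). EN ⟂ NS, so NS runs at -176.30°; with |NS| = 23.2, S = (-1.6502, -14.987). ∠NSG = 86.7° gives SG at -83.000° from the x-axis; with |SG| = 10.1, G = (-0.41930, -25.012). Then |CG| = |G − C| = 25.015.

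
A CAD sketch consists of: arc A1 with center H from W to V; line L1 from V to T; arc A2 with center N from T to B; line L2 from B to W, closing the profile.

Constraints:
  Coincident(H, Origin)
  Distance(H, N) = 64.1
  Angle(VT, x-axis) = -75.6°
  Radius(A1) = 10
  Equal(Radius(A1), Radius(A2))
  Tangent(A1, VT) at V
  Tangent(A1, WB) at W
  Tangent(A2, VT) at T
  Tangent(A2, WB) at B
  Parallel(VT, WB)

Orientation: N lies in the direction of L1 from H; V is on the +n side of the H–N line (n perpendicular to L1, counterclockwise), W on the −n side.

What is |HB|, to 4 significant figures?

64.88

Tangency of A1 to both parallel lines with radius 10.0 puts V and W at H ± 10.0·n: V = (9.686, 2.487), W = (-9.686, -2.487). Equal radii place T and B the same way about N: T = N + 10.0·n = (25.63, -59.60), B = N − 10.0·n = (6.255, -64.57). Then |HB| = |B − H| = 64.88.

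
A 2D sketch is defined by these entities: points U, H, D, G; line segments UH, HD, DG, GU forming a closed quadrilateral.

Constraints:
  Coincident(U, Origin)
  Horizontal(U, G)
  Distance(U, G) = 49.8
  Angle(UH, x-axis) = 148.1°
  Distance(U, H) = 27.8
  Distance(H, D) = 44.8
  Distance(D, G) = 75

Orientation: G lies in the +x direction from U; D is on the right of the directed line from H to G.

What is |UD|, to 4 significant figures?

35.40

Checks: |UG| = 49.80 ✓; |UH| = 27.80 ✓; |HD| = 44.80 ✓; |DG| = 75.00 ✓.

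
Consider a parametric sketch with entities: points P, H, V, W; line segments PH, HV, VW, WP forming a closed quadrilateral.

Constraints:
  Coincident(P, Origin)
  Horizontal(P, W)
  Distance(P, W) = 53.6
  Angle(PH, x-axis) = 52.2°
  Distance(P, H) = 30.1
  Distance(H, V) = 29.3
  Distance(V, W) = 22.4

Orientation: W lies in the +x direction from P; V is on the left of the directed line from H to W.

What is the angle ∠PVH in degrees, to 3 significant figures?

28.7°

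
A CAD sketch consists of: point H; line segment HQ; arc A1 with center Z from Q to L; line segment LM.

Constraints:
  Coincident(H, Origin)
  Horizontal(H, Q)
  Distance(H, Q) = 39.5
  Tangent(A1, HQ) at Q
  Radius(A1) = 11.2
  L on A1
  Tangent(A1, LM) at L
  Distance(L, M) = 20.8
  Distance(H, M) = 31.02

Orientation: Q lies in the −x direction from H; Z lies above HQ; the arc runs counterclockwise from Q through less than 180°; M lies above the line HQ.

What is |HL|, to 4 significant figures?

30.25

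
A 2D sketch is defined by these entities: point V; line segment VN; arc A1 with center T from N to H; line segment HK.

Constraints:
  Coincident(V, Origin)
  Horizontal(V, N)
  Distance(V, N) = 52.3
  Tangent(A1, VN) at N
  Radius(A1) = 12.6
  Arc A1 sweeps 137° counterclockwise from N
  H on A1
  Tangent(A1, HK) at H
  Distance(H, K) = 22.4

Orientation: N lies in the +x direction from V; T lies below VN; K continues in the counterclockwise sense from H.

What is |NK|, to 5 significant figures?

37.901

V is at the origin; V and N share the same y with |VN| = 52.3 and N on the +x side, so N = (52.300, 0.0000). Since A1 is tangent to VN there, TN ⟂ VN, so T = N + (0, -12.6) = (52.300, -12.600). On A1, N sits at bearing 90° from T; a 137° counterclockwise sweep puts H at bearing 227°, so H = T + 12.6·(cos 227°, sin 227°) = (43.707, -21.815). Tangency of A1 to HK means the radius TH is perpendicular to HK, so HK runs along (−sin 227°, cos 227°); with |HK| = 22.4, K = (60.089, -37.092). Then |NK| = |K − N| = 37.901.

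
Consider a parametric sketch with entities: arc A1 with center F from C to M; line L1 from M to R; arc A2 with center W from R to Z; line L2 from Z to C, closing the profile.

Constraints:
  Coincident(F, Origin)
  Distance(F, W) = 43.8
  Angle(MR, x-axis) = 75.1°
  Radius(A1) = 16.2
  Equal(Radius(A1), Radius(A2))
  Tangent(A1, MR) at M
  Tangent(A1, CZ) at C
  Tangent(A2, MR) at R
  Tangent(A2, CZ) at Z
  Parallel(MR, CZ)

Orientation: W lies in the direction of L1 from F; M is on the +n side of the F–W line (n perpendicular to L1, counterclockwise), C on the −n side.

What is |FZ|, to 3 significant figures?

46.7

The slot axis is L1's direction at 75.1°, so u = (cos 75.1°, sin 75.1°) = (0.257, 0.966) and n = (−sin 75.1°, cos 75.1°) = (-0.966, 0.257). F is at the origin and W lies 43.8 along u from F, so W = 43.8·u = (11.3, 42.3). Tangency of A1 to both parallel lines with radius 16.2 puts M and C at F ± 16.2·n: M = (-15.7, 4.17), C = (15.7, -4.17). Equal radii place R and Z the same way about W: R = W + 16.2·n = (-4.39, 46.5), Z = W − 16.2·n = (26.9, 38.2). Then |FZ| = |Z − F| = 46.7.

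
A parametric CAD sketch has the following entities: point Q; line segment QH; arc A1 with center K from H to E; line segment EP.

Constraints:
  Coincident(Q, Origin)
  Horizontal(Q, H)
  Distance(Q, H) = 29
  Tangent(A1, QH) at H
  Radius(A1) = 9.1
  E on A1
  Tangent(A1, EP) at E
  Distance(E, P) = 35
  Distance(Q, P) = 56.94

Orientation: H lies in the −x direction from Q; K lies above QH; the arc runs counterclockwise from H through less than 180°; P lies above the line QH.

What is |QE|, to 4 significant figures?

24.40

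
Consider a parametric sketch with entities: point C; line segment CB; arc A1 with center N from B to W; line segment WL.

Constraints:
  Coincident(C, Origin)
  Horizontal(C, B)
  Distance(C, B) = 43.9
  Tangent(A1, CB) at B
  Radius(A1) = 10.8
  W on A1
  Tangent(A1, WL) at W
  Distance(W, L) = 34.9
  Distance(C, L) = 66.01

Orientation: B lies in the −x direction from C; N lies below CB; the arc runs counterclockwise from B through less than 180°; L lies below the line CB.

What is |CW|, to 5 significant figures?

56.009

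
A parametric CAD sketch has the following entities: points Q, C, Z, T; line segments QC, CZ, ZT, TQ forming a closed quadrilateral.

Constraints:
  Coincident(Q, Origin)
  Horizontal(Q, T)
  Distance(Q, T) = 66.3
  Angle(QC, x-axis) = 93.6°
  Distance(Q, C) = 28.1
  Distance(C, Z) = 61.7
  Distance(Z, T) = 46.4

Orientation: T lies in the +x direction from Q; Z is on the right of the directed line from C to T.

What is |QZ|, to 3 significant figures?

38.2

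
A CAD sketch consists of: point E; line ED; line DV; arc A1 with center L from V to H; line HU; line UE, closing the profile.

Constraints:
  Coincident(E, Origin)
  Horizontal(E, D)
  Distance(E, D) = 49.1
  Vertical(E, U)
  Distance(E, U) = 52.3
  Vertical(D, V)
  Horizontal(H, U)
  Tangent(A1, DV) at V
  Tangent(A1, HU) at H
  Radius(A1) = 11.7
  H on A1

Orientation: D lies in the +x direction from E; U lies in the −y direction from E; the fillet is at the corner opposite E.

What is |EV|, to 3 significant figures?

63.7

E is at the origin; E and D share the same y with |ED| = 49.1 and D on the +x side, so D = (49.1, 0.00). EU is vertical with |EU| = 52.3 and U on the −y side, so U = (0.00, -52.3). The virtual corner opposite E is at (49.1, -52.3). Tangency of A1 to DV means the radius LV is perpendicular to DV and tangency of A1 to HU means the radius LH is perpendicular to HU, with radius 11.7, so the center L sits 11.7 in from both sides at L = (37.4, -40.6). That places the tangent points at V = (49.1, -40.6) on DV and H = (37.4, -52.3) on HU. Then |EV| = |V − E| = 63.7.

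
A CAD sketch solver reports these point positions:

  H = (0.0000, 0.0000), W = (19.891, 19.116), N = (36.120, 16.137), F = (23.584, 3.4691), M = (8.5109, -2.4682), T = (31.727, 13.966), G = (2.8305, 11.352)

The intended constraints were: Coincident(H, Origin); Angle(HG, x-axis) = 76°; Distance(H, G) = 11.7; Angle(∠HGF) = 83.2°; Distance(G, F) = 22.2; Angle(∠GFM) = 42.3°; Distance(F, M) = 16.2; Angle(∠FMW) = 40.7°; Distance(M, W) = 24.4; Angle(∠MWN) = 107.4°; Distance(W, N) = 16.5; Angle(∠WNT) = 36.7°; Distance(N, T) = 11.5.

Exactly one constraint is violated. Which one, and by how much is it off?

Distance(N, T) = 11.5 — off by 6.60.

H = (0.00, 0.00) ✓; HG at 76.00° ✓; |HG| = 11.70 ✓; ∠HGF = 83.20° ✓; |GF| = 22.20 ✓; ∠GFM = 42.30° ✓; |FM| = 16.20 ✓; ∠FMW = 40.70° ✓; |MW| = 24.40 ✓; ∠MWN = 107.4° ✓; |WN| = 16.50 ✓; ∠WNT = 36.70° ✓; |NT| = 4.900 ✗.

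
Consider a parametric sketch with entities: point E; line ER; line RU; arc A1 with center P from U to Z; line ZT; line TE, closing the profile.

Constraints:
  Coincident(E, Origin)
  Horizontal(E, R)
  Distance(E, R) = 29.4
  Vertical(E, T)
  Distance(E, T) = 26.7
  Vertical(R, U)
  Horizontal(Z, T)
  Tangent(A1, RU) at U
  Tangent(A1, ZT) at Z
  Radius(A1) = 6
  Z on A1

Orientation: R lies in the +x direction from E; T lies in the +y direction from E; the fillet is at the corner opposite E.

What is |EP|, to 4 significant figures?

31.24

ET is vertical with |ET| = 26.7 and T on the +y side, so T = (0.000, 26.70). The virtual corner opposite E is at (29.40, 26.70). Since A1 is tangent to RU there, PU ⟂ RU and A1 meets ZT tangentially, so PZ is at right angles to ZT, with radius 6.0, so the center P sits 6.0 in from both sides at P = (23.40, 20.70). Then |EP| = |P − E| = 31.24.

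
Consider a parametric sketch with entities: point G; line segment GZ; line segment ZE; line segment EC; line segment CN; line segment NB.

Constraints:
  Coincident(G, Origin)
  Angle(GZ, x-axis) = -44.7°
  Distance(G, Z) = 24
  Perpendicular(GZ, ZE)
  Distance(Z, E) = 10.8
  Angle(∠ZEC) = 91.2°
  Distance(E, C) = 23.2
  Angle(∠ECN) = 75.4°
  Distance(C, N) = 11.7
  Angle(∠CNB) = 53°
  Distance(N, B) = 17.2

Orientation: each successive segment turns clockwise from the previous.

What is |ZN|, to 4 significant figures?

20.48

G is at the origin; GZ runs at -44.7° with length 24.0, so Z = (17.06, -16.88). The perpendicularity gives ZE at right angles to GZ, so ZE runs at -134.7°; with |ZE| = 10.8, E = (9.463, -24.56). ∠ZEC = 91.2° gives EC at 136.5° from the x-axis; with |EC| = 23.2, C = (-7.366, -8.588). ∠ECN = 75.4° gives CN at 31.90° from the x-axis; with |CN| = 11.7, N = (2.567, -2.406). Then |ZN| = |N − Z| = 20.48.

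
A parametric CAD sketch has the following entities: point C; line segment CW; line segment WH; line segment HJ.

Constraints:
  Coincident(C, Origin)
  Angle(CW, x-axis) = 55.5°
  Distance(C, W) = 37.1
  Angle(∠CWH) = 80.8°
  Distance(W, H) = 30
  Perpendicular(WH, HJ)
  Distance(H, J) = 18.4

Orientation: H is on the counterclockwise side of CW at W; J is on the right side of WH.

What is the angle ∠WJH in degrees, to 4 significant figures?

58.48°

C is at the origin; CW runs at 55.5° with length 37.1, so W = 37.1·(cos 55.5°, sin 55.5°) = (21.01, 30.58). ∠CWH = 80.8°, so WH runs at 55.5° + (180° − 80.8°) = 154.7° from the x-axis; with |WH| = 30.0, H = W + 30.0·(cos 154.7°, sin 154.7°) = (-6.109, 43.40). WH is perpendicular to HJ; with |HJ| = 18.4 on the right of WH, J = H + 18.4·(0.4274, 0.9041) = (1.755, 60.03). Then cos ∠WJH = JW·JH / (|JW||JH|), giving 58.48°.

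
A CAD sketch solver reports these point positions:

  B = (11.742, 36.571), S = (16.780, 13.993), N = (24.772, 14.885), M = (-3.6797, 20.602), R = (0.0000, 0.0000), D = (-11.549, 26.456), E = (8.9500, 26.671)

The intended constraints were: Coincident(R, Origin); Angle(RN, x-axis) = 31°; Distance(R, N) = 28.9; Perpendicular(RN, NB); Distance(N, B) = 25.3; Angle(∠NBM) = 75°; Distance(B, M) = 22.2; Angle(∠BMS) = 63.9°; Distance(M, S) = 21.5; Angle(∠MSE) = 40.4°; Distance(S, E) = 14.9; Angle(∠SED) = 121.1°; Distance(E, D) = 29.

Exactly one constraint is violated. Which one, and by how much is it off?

Distance(E, D) = 29 — off by 8.50.

R = (0.00, 0.00) ✓; RN at 31.00° ✓; |RN| = 28.90 ✓; ∠(RN, NB) = 90.00° ✓; |NB| = 25.30 ✓; ∠NBM = 75.00° ✓; |BM| = 22.20 ✓; ∠BMS = 63.90° ✓; |MS| = 21.50 ✓; ∠MSE = 40.40° ✓; |SE| = 14.90 ✓; ∠SED = 121.1° ✓; |ED| = 20.50 ✗.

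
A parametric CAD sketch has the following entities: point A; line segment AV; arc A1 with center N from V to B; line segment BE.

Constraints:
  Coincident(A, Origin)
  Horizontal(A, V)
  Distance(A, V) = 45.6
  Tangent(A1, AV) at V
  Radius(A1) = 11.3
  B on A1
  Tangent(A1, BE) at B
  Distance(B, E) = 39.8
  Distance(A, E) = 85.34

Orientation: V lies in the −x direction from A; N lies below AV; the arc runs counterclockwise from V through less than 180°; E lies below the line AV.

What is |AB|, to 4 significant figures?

55.65

Checks: |NB| = 11.30 ✓; ∠(NB, BE) = 90.00° ✓; |BE| = 39.80 ✓; |AE| = 85.34 ✓.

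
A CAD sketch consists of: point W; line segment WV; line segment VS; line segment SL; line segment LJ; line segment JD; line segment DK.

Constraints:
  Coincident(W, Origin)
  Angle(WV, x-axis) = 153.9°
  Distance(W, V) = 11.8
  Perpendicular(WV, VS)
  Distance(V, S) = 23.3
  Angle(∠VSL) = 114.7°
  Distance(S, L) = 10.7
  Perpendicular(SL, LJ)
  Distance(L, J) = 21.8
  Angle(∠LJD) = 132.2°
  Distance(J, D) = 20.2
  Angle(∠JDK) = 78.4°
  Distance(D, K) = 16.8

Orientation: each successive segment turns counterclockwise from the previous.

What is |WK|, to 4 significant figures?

14.74

W is at the origin; WV runs at 153.9° with length 11.8, so V = (-10.60, 5.191). The perpendicularity gives VS at right angles to WV, so VS runs at -116.1°; with |VS| = 23.3, S = (-20.85, -15.73). ∠VSL = 114.7° gives SL at -50.80° from the x-axis; with |SL| = 10.7, L = (-14.08, -24.02). SL is perpendicular to LJ, so LJ runs at 39.20°; with |LJ| = 21.8, J = (2.809, -10.25). ∠LJD = 132.2° gives JD at 87.00° from the x-axis; with |JD| = 20.2, D = (3.866, 9.926). ∠JDK = 78.4° gives DK at -171.4° from the x-axis; with |DK| = 16.8, K = (-12.74, 7.414). Then |WK| = |K − W| = 14.74.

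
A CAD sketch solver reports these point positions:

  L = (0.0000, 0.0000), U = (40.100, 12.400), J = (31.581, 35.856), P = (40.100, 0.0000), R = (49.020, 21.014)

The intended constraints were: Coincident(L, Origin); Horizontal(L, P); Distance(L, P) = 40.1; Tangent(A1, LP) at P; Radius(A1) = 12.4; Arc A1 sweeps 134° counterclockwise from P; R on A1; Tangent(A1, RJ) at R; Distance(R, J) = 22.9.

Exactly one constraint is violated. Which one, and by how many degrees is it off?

Tangent(A1, RJ) at R — off by 5.60°.

L = (0.00, 0.00) ✓; L.y = 0.00, P.y = 0.00 ✓; |LP| = 40.10 ✓; ∠(UP, PL) = 90.00° ✓; |UP| = 12.40 ✓; bearing(U→R) − bearing(U→P) = 134.0° ✓; |UR| = 12.40 ✓; ∠(UR, RJ) = 84.40° ✗; |RJ| = 22.90 ✓.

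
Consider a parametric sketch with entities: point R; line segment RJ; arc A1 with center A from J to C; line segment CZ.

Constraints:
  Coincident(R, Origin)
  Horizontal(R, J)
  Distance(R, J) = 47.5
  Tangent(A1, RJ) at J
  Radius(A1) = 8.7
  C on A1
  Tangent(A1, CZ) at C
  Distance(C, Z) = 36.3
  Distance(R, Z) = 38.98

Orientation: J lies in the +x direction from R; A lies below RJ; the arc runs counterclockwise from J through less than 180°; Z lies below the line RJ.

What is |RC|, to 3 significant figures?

40.5

R is at the origin; R and J share the same y with |RJ| = 47.5 and J on the +x side, so J = (47.5, 0.00). A1 meets RJ tangentially, so AJ is at right angles to RJ, so A = J + (0, -8.7) = (47.5, -8.70). Since AC ⟂ CZ (tangency), |AZ| = √(8.7² + 36.3²) = 37.3 regardless of where C sits on A1. So Z lies on both circle(R, 38.98) and circle(A, 37.3); the below-RJ intersection is Z = (19.7, -33.6). C is the foot of the tangent from Z: C = (40.3, -3.76).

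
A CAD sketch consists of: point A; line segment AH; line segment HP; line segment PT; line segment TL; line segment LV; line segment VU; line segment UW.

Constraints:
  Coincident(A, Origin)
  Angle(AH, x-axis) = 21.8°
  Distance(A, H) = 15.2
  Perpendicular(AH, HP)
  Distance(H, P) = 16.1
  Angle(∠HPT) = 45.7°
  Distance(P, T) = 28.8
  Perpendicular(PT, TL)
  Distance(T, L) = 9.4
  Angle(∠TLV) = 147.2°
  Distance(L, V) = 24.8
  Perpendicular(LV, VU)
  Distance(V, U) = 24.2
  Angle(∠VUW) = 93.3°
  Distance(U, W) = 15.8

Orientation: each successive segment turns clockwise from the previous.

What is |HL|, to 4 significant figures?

17.68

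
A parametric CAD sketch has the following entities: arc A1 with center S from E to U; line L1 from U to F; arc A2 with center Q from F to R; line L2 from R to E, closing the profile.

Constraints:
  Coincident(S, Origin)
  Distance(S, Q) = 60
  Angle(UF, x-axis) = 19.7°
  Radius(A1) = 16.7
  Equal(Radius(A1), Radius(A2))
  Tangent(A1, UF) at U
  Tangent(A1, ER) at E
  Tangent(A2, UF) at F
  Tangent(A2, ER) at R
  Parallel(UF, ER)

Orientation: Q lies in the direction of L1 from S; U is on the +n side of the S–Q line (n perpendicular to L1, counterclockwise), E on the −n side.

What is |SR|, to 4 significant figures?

62.28

Tangency of A1 to both parallel lines with radius 16.7 puts U and E at S ± 16.7·n: U = (-5.629, 15.72), E = (5.629, -15.72). Equal radii place F and R the same way about Q: F = Q + 16.7·n = (50.86, 35.95), R = Q − 16.7·n = (62.12, 4.503). Then |SR| = |R − S| = 62.28.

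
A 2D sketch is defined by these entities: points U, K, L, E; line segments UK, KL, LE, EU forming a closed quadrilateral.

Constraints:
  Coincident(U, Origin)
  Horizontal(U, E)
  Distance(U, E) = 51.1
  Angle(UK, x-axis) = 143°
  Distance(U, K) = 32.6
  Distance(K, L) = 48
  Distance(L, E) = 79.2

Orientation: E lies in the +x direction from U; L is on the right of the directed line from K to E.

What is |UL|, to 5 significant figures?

36.374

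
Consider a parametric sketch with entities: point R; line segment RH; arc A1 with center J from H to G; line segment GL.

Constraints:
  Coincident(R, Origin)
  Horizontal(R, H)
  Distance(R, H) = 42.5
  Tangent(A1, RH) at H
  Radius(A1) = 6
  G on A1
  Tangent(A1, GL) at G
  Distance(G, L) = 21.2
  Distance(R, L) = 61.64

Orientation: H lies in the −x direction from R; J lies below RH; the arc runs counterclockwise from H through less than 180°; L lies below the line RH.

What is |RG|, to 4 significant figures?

47.94

Checks: |JG| = 6.000 ✓; ∠(JG, GL) = 90.00° ✓; |GL| = 21.20 ✓; |RL| = 61.64 ✓.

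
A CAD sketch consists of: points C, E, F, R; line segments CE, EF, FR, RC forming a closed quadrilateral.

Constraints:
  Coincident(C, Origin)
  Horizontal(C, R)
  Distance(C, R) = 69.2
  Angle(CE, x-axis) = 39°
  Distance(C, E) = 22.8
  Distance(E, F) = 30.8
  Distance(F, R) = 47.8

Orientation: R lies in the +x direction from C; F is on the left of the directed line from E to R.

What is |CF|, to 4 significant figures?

53.47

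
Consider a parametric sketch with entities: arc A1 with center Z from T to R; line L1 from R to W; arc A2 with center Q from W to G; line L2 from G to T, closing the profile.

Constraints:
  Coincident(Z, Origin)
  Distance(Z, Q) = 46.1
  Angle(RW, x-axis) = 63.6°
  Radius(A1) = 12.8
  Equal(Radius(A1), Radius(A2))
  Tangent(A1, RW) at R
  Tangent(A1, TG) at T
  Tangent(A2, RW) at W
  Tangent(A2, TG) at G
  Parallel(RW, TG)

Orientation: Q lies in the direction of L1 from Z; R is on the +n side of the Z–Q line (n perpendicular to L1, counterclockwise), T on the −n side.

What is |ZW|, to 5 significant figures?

47.844

The slot axis is L1's direction at 63.6°, so u = (cos 63.6°, sin 63.6°) = (0.44464, 0.89571) and n = (−sin 63.6°, cos 63.6°) = (-0.89571, 0.44464). Z is at the origin and Q lies 46.1 along u from Z, so Q = 46.1·u = (20.498, 41.292). Tangency of A1 to both parallel lines with radius 12.8 puts R and T at Z ± 12.8·n: R = (-11.465, 5.6913), T = (11.465, -5.6913). Equal radii place W and G the same way about Q: W = Q + 12.8·n = (9.0326, 46.984), G = Q − 12.8·n = (31.963, 35.601). Then |ZW| = |W − Z| = 47.844.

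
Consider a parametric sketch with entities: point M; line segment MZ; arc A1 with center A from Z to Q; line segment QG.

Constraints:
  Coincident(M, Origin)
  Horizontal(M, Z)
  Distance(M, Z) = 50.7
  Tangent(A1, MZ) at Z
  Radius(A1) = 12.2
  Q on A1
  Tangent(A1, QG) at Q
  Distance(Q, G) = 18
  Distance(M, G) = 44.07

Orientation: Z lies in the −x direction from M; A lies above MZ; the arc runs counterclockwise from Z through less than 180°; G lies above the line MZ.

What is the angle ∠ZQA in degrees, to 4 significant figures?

51.42°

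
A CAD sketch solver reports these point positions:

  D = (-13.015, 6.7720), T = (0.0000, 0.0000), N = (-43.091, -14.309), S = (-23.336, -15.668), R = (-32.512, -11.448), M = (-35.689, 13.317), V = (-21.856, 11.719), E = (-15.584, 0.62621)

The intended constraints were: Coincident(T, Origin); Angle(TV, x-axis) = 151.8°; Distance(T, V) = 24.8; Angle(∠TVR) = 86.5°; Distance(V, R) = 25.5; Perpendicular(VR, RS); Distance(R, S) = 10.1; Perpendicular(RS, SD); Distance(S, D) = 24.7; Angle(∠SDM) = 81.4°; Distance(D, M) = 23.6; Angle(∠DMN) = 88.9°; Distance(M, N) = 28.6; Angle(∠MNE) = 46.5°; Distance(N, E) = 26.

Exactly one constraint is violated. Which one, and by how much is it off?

Distance(N, E) = 26 — off by 5.30.

T = (0.00, 0.00) ✓; TV at 151.8° ✓; |TV| = 24.80 ✓; ∠TVR = 86.50° ✓; |VR| = 25.50 ✓; ∠(VR, RS) = 90.00° ✓; |RS| = 10.10 ✓; ∠(RS, SD) = 90.00° ✓; |SD| = 24.70 ✓; ∠SDM = 81.40° ✓; |DM| = 23.60 ✓; ∠DMN = 88.90° ✓; |MN| = 28.60 ✓; ∠MNE = 46.50° ✓; |NE| = 31.30 ✗.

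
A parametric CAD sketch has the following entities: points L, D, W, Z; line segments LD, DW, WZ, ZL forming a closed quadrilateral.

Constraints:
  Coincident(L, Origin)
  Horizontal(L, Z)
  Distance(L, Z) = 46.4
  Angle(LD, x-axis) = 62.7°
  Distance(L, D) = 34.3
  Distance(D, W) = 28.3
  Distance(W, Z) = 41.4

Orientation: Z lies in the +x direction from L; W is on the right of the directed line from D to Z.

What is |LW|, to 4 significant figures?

6.699

Checks: |DW| = 28.30 ✓; |WZ| = 41.40 ✓.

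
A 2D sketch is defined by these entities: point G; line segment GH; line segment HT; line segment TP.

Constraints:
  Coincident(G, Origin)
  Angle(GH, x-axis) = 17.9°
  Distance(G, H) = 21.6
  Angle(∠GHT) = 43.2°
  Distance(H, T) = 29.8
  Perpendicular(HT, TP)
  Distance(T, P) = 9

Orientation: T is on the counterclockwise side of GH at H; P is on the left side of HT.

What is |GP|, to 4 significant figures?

15.20

∠GHT = 43.2°, so HT runs at 17.9° + (180° − 43.2°) = 154.7° from the x-axis; with |HT| = 29.8, T = H + 29.8·(cos 154.7°, sin 154.7°) = (-6.387, 19.37). HT ⟂ TP; with |TP| = 9.0 on the left of HT, P = T + 9.0·(-0.4274, -0.9041) = (-10.23, 11.24). Then |GP| = |P − G| = 15.20.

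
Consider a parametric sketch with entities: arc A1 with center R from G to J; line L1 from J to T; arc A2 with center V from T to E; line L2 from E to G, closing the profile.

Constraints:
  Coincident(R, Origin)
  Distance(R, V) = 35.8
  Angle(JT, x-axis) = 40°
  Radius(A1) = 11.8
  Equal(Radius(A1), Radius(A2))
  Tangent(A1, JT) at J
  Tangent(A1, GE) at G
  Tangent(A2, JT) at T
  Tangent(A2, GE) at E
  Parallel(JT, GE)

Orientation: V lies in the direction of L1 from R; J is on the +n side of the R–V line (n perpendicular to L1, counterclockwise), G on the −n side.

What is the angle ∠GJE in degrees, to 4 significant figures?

56.61°

The slot axis is L1's direction at 40.0°, so u = (cos 40.0°, sin 40.0°) = (0.7660, 0.6428) and n = (−sin 40.0°, cos 40.0°) = (-0.6428, 0.7660). R is at the origin and V lies 35.8 along u from R, so V = 35.8·u = (27.42, 23.01). Tangency of A1 to both parallel lines with radius 11.8 puts J and G at R ± 11.8·n: J = (-7.585, 9.039), G = (7.585, -9.039). Equal radii place T and E the same way about V: T = V + 11.8·n = (19.84, 32.05), E = V − 11.8·n = (35.01, 13.97). Then cos ∠GJE = JG·JE / (|JG||JE|), giving 56.61°.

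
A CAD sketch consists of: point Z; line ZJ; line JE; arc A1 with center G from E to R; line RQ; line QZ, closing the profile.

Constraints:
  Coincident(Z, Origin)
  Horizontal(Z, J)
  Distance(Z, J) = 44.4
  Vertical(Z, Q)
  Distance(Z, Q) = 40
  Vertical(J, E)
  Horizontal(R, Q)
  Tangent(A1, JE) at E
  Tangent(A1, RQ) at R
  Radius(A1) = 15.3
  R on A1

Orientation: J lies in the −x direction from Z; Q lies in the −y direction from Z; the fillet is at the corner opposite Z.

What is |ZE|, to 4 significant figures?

50.81

The virtual corner opposite Z is at (-44.40, -40.00). Tangency of A1 to JE means the radius GE is perpendicular to JE and A1 meets RQ tangentially, so GR is at right angles to RQ, with radius 15.3, so the center G sits 15.3 in from both sides at G = (-29.10, -24.70). That places the tangent points at E = (-44.40, -24.70) on JE and R = (-29.10, -40.00) on RQ. Then |ZE| = |E − Z| = 50.81.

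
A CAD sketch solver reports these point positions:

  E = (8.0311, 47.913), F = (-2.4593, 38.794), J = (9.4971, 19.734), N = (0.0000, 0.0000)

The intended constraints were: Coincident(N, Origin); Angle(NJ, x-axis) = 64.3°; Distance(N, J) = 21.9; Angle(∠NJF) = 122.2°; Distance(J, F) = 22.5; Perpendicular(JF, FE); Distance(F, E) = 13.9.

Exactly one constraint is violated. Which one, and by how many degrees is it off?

Perpendicular(JF, FE) — off by 8.90°.

N = (0.00, 0.00) ✓; NJ at 64.30° ✓; |NJ| = 21.90 ✓; ∠NJF = 122.2° ✓; |JF| = 22.50 ✓; ∠(JF, FE) = 81.10° ✗; |FE| = 13.90 ✓.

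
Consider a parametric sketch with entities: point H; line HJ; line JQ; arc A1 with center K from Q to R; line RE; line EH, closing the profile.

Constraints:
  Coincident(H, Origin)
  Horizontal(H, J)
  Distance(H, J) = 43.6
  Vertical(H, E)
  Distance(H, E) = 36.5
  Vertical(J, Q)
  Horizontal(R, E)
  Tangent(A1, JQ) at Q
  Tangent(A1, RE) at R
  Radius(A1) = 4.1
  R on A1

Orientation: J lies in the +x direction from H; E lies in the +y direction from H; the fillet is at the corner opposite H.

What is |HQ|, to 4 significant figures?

54.32

H is at the origin; HJ is horizontal with |HJ| = 43.6 and J on the +x side, so J = (43.60, 0.000). HE is vertical with |HE| = 36.5 and E on the +y side, so E = (0.000, 36.50). The virtual corner opposite H is at (43.60, 36.50). A1 meets JQ tangentially, so KQ is at right angles to JQ and A1 meets RE tangentially, so KR is at right angles to RE, with radius 4.1, so the center K sits 4.1 in from both sides at K = (39.50, 32.40). That places the tangent points at Q = (43.60, 32.40) on JQ and R = (39.50, 36.50) on RE. Then |HQ| = |Q − H| = 54.32.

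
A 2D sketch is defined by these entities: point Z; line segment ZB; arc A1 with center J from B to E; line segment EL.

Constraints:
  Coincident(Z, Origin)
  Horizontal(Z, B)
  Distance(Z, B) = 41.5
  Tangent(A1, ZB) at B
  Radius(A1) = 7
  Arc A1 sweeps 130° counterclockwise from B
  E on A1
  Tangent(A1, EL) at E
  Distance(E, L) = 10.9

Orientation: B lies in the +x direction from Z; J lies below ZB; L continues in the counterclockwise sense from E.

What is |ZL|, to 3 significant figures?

47.5

Z is at the origin; ZB is horizontal with |ZB| = 41.5 and B on the +x side, so B = (41.5, 0.00). Tangency of A1 to ZB means the radius JB is perpendicular to ZB, so J = B + (0, -7) = (41.5, -7.00). On A1, B sits at bearing 90° from J; a 130° counterclockwise sweep puts E at bearing 220°, so E = J + 7.0·(cos 220°, sin 220°) = (36.1, -11.5). The tangent condition forces JE to be normal to EL, so EL runs along (−sin 220°, cos 220°); with |EL| = 10.9, L = (43.1, -19.8). Then |ZL| = |L − Z| = 47.5.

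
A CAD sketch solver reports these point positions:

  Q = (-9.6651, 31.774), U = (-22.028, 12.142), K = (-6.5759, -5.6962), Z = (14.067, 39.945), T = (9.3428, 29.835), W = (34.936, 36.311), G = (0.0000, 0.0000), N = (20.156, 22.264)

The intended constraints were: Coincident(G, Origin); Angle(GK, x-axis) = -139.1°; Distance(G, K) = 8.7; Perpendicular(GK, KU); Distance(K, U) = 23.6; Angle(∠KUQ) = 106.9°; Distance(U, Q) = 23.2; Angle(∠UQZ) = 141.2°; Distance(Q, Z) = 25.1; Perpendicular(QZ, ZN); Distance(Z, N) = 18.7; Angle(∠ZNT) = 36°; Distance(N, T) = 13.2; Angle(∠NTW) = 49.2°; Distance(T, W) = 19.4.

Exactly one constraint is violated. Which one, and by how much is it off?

Distance(T, W) = 19.4 — off by 7.00.

G = (0.00, 0.00) ✓; GK at -139.1° ✓; |GK| = 8.700 ✓; ∠(GK, KU) = 90.00° ✓; |KU| = 23.60 ✓; ∠KUQ = 106.9° ✓; |UQ| = 23.20 ✓; ∠UQZ = 141.2° ✓; |QZ| = 25.10 ✓; ∠(QZ, ZN) = 90.00° ✓; |ZN| = 18.70 ✓; ∠ZNT = 36.00° ✓; |NT| = 13.20 ✓; ∠NTW = 49.20° ✓; |TW| = 26.40 ✗.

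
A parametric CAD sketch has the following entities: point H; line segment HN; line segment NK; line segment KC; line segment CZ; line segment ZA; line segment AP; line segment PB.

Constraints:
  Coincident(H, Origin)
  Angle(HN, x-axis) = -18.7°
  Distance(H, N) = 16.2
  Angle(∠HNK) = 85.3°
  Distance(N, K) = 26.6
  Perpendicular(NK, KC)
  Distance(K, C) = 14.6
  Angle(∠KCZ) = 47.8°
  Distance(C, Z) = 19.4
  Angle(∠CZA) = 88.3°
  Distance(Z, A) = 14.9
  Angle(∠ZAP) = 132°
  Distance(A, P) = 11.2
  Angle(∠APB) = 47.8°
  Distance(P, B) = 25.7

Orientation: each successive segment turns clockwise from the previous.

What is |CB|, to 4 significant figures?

11.81

H is at the origin; HN runs at -18.7° with length 16.2, so N = (15.34, -5.194). ∠HNK = 85.3° gives NK at -113.4° from the x-axis; with |NK| = 26.6, K = (4.781, -29.61). NK ⟂ KC, so KC runs at 156.6°; with |KC| = 14.6, C = (-8.619, -23.81). ∠KCZ = 47.8° gives CZ at 24.40° from the x-axis; with |CZ| = 19.4, Z = (9.049, -15.79). ∠CZA = 88.3° gives ZA at -67.30° from the x-axis; with |ZA| = 14.9, A = (14.80, -29.54). ∠ZAP = 132.0° gives AP at -115.3° from the x-axis; with |AP| = 11.2, P = (10.01, -39.67). ∠APB = 47.8° gives PB at 112.5° from the x-axis; with |PB| = 25.7, B = (0.1773, -15.92). Then |CB| = |B − C| = 11.81.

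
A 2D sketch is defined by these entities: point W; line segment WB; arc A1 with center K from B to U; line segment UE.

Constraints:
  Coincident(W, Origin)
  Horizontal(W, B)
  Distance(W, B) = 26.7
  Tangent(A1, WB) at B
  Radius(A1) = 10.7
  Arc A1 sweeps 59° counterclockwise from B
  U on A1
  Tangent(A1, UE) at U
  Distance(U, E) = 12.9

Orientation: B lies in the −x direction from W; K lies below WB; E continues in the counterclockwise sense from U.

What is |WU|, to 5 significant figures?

36.245

W is at the origin; WB is horizontal with |WB| = 26.7 and B on the −x side, so B = (-26.700, 0.0000). Tangency of A1 to WB means the radius KB is perpendicular to WB, so K = B + (0, -10.7) = (-26.700, -10.700). On A1, B sits at bearing 90° from K; a 59° counterclockwise sweep puts U at bearing 149°, so U = K + 10.7·(cos 149°, sin 149°) = (-35.872, -5.1891). Then |WU| = |U − W| = 36.245.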